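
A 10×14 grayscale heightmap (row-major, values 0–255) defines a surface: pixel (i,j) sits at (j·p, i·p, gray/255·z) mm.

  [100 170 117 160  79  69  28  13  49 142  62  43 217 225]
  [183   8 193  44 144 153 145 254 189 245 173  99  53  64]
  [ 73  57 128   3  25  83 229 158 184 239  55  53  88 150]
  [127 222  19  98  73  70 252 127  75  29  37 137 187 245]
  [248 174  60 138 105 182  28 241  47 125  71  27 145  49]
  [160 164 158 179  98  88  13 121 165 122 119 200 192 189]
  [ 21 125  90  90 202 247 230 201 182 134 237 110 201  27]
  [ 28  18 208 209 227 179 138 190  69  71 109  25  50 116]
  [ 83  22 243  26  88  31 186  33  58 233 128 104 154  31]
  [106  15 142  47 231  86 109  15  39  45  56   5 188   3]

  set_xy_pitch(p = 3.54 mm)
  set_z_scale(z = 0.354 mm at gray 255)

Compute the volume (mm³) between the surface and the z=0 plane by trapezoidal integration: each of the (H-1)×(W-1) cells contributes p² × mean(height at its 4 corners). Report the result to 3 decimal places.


247.156

height_mm = gray/255 × 0.354; cell vol = 3.54² × mean(4 corners)
unit = 3.54² × 0.354 / (4×255) = 0.0043492 mm³ per gray-sum
row 0: Σ corner-gray over 13 cells = 6270  → 27.2695
row 1: Σ corner-gray over 13 cells = 6474  → 28.1567
row 2: Σ corner-gray over 13 cells = 5851  → 25.4472
row 3: Σ corner-gray over 13 cells = 6007  → 26.1257
row 4: Σ corner-gray over 13 cells = 6570  → 28.5743
row 5: Σ corner-gray over 13 cells = 7733  → 33.6324
row 6: Σ corner-gray over 13 cells = 7276  → 31.6448
row 7: Σ corner-gray over 13 cells = 5856  → 25.4689
row 8: Σ corner-gray over 13 cells = 4791  → 20.8370
Σ rows: total corner-gray = 56828  → 247.1565 mm³


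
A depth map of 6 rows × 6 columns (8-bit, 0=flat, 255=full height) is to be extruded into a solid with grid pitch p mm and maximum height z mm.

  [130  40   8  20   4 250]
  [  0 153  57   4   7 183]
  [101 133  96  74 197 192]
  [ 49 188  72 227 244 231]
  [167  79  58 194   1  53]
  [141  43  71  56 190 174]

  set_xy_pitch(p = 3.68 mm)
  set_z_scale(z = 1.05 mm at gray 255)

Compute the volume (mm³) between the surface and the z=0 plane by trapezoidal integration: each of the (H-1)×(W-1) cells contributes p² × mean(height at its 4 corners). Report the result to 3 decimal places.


148.427

height_mm = gray/255 × 1.05; cell vol = 3.68² × mean(4 corners)
unit = 3.68² × 1.05 / (4×255) = 0.0139407 mm³ per gray-sum
row 0: Σ corner-gray over 5 cells = 1149  → 16.0179
row 1: Σ corner-gray over 5 cells = 1918  → 26.7383
row 2: Σ corner-gray over 5 cells = 3035  → 42.3100
row 3: Σ corner-gray over 5 cells = 2626  → 36.6083
row 4: Σ corner-gray over 5 cells = 1919  → 26.7522
Σ rows: total corner-gray = 10647  → 148.4267 mm³


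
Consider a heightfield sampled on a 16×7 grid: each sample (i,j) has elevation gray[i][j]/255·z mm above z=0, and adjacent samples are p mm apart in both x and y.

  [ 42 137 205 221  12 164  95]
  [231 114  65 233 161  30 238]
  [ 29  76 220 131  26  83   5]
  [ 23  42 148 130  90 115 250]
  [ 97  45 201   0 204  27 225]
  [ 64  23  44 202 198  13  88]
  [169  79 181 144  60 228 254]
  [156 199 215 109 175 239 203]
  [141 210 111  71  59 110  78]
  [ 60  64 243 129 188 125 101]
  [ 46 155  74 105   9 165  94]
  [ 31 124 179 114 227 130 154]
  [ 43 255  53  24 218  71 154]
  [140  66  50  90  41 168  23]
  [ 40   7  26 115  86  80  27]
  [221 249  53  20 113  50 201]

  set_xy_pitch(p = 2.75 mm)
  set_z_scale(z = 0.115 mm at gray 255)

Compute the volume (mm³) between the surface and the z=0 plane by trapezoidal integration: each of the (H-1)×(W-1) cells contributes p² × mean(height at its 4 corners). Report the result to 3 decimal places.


35.898

height_mm = gray/255 × 0.115; cell vol = 2.75² × mean(4 corners)
unit = 2.75² × 0.115 / (4×255) = 0.000852635 mm³ per gray-sum
row 0: Σ corner-gray over 6 cells = 3290  → 2.8052
row 1: Σ corner-gray over 6 cells = 2781  → 2.3712
row 2: Σ corner-gray over 6 cells = 2429  → 2.0710
row 3: Σ corner-gray over 6 cells = 2599  → 2.2160
row 4: Σ corner-gray over 6 cells = 2388  → 2.0361
row 5: Σ corner-gray over 6 cells = 2919  → 2.4888
row 6: Σ corner-gray over 6 cells = 4040  → 3.4446
row 7: Σ corner-gray over 6 cells = 3574  → 3.0473
row 8: Σ corner-gray over 6 cells = 3000  → 2.5579
row 9: Σ corner-gray over 6 cells = 2815  → 2.4002
row 10: Σ corner-gray over 6 cells = 2889  → 2.4633
row 11: Σ corner-gray over 6 cells = 3172  → 2.7046
row 12: Σ corner-gray over 6 cells = 2432  → 2.0736
row 13: Σ corner-gray over 6 cells = 1688  → 1.4392
row 14: Σ corner-gray over 6 cells = 2087  → 1.7794
Σ rows: total corner-gray = 42103  → 35.8985 mm³


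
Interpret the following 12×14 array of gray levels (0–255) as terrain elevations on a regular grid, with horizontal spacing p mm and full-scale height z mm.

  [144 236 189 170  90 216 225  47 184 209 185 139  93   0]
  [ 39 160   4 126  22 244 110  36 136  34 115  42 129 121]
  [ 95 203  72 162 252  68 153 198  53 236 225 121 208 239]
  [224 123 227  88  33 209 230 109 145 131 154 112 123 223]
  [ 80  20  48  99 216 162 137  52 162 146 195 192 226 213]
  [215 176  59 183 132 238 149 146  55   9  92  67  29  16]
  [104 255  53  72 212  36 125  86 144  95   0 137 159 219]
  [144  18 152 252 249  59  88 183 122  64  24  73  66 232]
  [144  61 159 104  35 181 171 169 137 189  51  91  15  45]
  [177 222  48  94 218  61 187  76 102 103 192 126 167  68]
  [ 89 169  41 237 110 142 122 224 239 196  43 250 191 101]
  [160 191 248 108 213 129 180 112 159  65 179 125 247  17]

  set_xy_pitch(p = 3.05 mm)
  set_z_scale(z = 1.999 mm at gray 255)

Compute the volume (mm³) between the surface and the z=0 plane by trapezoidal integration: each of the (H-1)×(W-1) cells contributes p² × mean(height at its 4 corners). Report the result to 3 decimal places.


1376.355

height_mm = gray/255 × 1.999; cell vol = 3.05² × mean(4 corners)
unit = 3.05² × 1.999 / (4×255) = 0.0182311 mm³ per gray-sum
row 0: Σ corner-gray over 13 cells = 6586  → 120.0699
row 1: Σ corner-gray over 13 cells = 6712  → 122.3670
row 2: Σ corner-gray over 13 cells = 8051  → 146.7784
row 3: Σ corner-gray over 13 cells = 7418  → 135.2381
row 4: Σ corner-gray over 13 cells = 6504  → 118.5749
row 5: Σ corner-gray over 13 cells = 5972  → 108.8760
row 6: Σ corner-gray over 13 cells = 6147  → 112.0664
row 7: Σ corner-gray over 13 cells = 5991  → 109.2224
row 8: Σ corner-gray over 13 cells = 6352  → 115.8038
row 9: Σ corner-gray over 13 cells = 7555  → 137.7358
row 10: Σ corner-gray over 13 cells = 8207  → 149.6224
Σ rows: total corner-gray = 75495  → 1376.3551 mm³


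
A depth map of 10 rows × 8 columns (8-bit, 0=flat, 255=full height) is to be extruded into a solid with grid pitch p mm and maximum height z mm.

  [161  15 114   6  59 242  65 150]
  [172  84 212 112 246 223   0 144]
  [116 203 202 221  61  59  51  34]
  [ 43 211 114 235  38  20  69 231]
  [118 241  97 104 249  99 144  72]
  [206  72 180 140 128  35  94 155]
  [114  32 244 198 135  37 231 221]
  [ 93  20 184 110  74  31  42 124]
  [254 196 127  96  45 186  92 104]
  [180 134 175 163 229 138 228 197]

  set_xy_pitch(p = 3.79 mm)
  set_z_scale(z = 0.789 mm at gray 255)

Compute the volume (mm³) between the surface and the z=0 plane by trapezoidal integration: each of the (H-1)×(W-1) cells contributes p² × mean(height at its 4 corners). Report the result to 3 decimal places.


359.131

height_mm = gray/255 × 0.789; cell vol = 3.79² × mean(4 corners)
unit = 3.79² × 0.789 / (4×255) = 0.0111111 mm³ per gray-sum
row 0: Σ corner-gray over 7 cells = 3383  → 37.5887
row 1: Σ corner-gray over 7 cells = 3814  → 42.3776
row 2: Σ corner-gray over 7 cells = 3392  → 37.6887
row 3: Σ corner-gray over 7 cells = 3706  → 41.1776
row 4: Σ corner-gray over 7 cells = 3717  → 41.2998
row 5: Σ corner-gray over 7 cells = 3748  → 41.6442
row 6: Σ corner-gray over 7 cells = 3228  → 35.8665
row 7: Σ corner-gray over 7 cells = 2981  → 33.1221
row 8: Σ corner-gray over 7 cells = 4353  → 48.3664
Σ rows: total corner-gray = 32322  → 359.1315 mm³


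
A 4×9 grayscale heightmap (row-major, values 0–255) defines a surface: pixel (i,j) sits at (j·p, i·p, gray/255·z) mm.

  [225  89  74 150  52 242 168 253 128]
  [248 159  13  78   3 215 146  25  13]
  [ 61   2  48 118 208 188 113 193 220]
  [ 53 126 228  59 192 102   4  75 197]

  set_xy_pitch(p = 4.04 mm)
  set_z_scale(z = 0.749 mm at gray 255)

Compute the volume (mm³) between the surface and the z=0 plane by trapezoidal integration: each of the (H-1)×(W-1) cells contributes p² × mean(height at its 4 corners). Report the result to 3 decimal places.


136.044

height_mm = gray/255 × 0.749; cell vol = 4.04² × mean(4 corners)
unit = 4.04² × 0.749 / (4×255) = 0.0119852 mm³ per gray-sum
row 0: Σ corner-gray over 8 cells = 3948  → 47.3175
row 1: Σ corner-gray over 8 cells = 3560  → 42.6672
row 2: Σ corner-gray over 8 cells = 3843  → 46.0590
Σ rows: total corner-gray = 11351  → 136.0437 mm³


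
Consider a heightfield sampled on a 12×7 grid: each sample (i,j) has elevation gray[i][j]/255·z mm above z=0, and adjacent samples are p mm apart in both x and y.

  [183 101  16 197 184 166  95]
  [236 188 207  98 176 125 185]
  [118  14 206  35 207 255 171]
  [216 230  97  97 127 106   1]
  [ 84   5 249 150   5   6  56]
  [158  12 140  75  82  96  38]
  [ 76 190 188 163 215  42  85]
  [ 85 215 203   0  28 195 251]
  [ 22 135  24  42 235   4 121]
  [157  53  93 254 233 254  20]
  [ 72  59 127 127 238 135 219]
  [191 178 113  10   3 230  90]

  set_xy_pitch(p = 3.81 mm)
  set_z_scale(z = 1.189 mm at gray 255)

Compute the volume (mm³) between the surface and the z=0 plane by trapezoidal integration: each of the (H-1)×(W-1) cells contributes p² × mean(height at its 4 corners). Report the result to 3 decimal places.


566.133

height_mm = gray/255 × 1.189; cell vol = 3.81² × mean(4 corners)
unit = 3.81² × 1.189 / (4×255) = 0.0169212 mm³ per gray-sum
row 0: Σ corner-gray over 6 cells = 3615  → 61.1702
row 1: Σ corner-gray over 6 cells = 3732  → 63.1500
row 2: Σ corner-gray over 6 cells = 3254  → 55.0616
row 3: Σ corner-gray over 6 cells = 2501  → 42.3200
row 4: Σ corner-gray over 6 cells = 1976  → 33.4363
row 5: Σ corner-gray over 6 cells = 2763  → 46.7533
row 6: Σ corner-gray over 6 cells = 3375  → 57.1091
row 7: Σ corner-gray over 6 cells = 2641  → 44.6889
row 8: Σ corner-gray over 6 cells = 2974  → 50.3237
row 9: Σ corner-gray over 6 cells = 3614  → 61.1533
row 10: Σ corner-gray over 6 cells = 3012  → 50.9667
Σ rows: total corner-gray = 33457  → 566.1332 mm³


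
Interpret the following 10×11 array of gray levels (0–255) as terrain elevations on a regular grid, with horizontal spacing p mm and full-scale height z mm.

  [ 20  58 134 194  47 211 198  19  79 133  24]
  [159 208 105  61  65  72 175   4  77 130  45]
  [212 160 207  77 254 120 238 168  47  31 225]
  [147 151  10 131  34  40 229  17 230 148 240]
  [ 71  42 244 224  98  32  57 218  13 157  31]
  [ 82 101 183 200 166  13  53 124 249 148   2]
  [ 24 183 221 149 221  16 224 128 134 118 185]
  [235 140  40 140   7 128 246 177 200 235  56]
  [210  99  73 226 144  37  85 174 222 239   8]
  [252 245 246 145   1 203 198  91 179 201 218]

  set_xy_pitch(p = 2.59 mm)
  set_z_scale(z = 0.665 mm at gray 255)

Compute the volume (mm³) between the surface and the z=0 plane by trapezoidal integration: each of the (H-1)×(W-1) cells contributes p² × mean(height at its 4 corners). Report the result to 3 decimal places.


height_mm = gray/255 × 0.665; cell vol = 2.59² × mean(4 corners)
unit = 2.59² × 0.665 / (4×255) = 0.00437342 mm³ per gray-sum
row 0: Σ corner-gray over 10 cells = 4188  → 18.3159
row 1: Σ corner-gray over 10 cells = 5039  → 22.0377
row 2: Σ corner-gray over 10 cells = 5408  → 23.6514
row 3: Σ corner-gray over 10 cells = 4639  → 20.2883
row 4: Σ corner-gray over 10 cells = 4830  → 21.1236
row 5: Σ corner-gray over 10 cells = 5555  → 24.2943
row 6: Σ corner-gray over 10 cells = 5914  → 25.8644
row 7: Σ corner-gray over 10 cells = 5733  → 25.0728
row 8: Σ corner-gray over 10 cells = 6304  → 27.5700
Σ rows: total corner-gray = 47610  → 208.2184 mm³

208.218


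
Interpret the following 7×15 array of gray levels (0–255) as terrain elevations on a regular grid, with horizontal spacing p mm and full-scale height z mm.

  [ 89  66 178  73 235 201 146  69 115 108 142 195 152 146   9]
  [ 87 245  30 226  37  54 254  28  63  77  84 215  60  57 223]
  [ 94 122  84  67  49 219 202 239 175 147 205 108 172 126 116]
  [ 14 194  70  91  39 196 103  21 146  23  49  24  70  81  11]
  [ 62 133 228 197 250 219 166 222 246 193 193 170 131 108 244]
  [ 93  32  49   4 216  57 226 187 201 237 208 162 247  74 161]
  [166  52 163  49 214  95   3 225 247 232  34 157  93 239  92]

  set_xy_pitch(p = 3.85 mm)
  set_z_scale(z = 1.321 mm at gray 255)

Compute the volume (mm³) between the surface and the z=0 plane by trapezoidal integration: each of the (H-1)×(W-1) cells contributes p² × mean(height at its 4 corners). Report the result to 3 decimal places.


864.922

height_mm = gray/255 × 1.321; cell vol = 3.85² × mean(4 corners)
unit = 3.85² × 1.321 / (4×255) = 0.0191966 mm³ per gray-sum
row 0: Σ corner-gray over 14 cells = 6920  → 132.8404
row 1: Σ corner-gray over 14 cells = 7210  → 138.4074
row 2: Σ corner-gray over 14 cells = 6279  → 120.5354
row 3: Σ corner-gray over 14 cells = 7457  → 143.1490
row 4: Σ corner-gray over 14 cells = 9272  → 177.9908
row 5: Σ corner-gray over 14 cells = 7918  → 151.9986
Σ rows: total corner-gray = 45056  → 864.9216 mm³


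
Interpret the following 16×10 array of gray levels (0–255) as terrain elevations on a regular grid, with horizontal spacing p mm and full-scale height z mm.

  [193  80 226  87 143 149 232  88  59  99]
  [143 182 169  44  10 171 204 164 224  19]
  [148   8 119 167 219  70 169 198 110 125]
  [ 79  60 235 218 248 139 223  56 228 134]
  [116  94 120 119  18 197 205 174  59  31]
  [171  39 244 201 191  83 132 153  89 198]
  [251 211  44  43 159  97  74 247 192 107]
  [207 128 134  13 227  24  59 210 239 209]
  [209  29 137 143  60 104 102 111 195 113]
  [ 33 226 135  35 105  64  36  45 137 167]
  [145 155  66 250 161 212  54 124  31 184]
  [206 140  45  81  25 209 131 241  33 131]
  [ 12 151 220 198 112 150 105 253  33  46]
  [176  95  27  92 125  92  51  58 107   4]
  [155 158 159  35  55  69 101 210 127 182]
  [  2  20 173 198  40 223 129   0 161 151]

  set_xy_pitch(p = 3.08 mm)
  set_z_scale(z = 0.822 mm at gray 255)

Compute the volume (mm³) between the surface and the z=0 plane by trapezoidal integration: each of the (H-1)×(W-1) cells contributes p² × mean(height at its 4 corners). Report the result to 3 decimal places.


526.728

height_mm = gray/255 × 0.822; cell vol = 3.08² × mean(4 corners)
unit = 3.08² × 0.822 / (4×255) = 0.00764492 mm³ per gray-sum
row 0: Σ corner-gray over 9 cells = 4918  → 37.5977
row 1: Σ corner-gray over 9 cells = 4891  → 37.3913
row 2: Σ corner-gray over 9 cells = 5420  → 41.4355
row 3: Σ corner-gray over 9 cells = 5146  → 39.3408
row 4: Σ corner-gray over 9 cells = 4752  → 36.3287
row 5: Σ corner-gray over 9 cells = 5125  → 39.1802
row 6: Σ corner-gray over 9 cells = 4976  → 38.0411
row 7: Σ corner-gray over 9 cells = 4568  → 34.9220
row 8: Σ corner-gray over 9 cells = 3850  → 29.4330
row 9: Σ corner-gray over 9 cells = 4201  → 32.1163
row 10: Σ corner-gray over 9 cells = 4582  → 35.0290
row 11: Σ corner-gray over 9 cells = 4649  → 35.5412
row 12: Σ corner-gray over 9 cells = 3976  → 30.3962
row 13: Σ corner-gray over 9 cells = 3639  → 27.8199
row 14: Σ corner-gray over 9 cells = 4206  → 32.1545
Σ rows: total corner-gray = 68899  → 526.7275 mm³


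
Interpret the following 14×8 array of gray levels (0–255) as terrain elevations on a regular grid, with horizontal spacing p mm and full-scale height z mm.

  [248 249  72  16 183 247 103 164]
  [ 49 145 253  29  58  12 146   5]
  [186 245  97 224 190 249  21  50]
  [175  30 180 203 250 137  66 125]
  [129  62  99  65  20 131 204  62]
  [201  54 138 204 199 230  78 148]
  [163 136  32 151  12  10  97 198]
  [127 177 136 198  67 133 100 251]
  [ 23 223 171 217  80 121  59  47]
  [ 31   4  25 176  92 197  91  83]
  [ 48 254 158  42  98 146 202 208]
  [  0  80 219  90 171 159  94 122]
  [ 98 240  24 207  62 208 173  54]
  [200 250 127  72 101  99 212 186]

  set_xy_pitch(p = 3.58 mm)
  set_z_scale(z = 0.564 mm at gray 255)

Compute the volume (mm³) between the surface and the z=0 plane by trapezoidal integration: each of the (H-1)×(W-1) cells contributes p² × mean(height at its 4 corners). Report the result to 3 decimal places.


height_mm = gray/255 × 0.564; cell vol = 3.58² × mean(4 corners)
unit = 3.58² × 0.564 / (4×255) = 0.00708672 mm³ per gray-sum
row 0: Σ corner-gray over 7 cells = 3492  → 24.7468
row 1: Σ corner-gray over 7 cells = 3628  → 25.7106
row 2: Σ corner-gray over 7 cells = 4320  → 30.6146
row 3: Σ corner-gray over 7 cells = 3385  → 23.9885
row 4: Σ corner-gray over 7 cells = 3508  → 24.8602
row 5: Σ corner-gray over 7 cells = 3392  → 24.0381
row 6: Σ corner-gray over 7 cells = 3237  → 22.9397
row 7: Σ corner-gray over 7 cells = 3812  → 27.0146
row 8: Σ corner-gray over 7 cells = 3096  → 21.9405
row 9: Σ corner-gray over 7 cells = 3340  → 23.6696
row 10: Σ corner-gray over 7 cells = 3804  → 26.9579
row 11: Σ corner-gray over 7 cells = 3728  → 26.4193
row 12: Σ corner-gray over 7 cells = 4088  → 28.9705
Σ rows: total corner-gray = 46830  → 331.8709 mm³

331.871


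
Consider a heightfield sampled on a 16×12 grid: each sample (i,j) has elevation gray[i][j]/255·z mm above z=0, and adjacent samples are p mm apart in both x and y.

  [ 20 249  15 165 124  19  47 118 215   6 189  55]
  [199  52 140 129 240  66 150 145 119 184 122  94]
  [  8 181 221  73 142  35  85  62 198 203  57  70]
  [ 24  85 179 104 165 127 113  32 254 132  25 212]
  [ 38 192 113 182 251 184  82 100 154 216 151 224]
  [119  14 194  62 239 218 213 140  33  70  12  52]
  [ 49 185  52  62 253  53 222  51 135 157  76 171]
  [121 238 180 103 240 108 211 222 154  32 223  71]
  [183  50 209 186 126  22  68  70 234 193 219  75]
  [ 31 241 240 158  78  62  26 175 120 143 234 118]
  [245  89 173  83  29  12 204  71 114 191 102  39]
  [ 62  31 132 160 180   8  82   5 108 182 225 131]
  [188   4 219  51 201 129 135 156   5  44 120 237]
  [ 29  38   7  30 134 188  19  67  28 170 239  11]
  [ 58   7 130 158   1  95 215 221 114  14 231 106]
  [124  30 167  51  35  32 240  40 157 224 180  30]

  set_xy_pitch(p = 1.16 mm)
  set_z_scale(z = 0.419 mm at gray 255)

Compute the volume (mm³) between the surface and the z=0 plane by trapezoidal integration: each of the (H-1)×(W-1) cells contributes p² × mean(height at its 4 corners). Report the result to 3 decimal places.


45.311

height_mm = gray/255 × 0.419; cell vol = 1.16² × mean(4 corners)
unit = 1.16² × 0.419 / (4×255) = 0.000552751 mm³ per gray-sum
row 0: Σ corner-gray over 11 cells = 5356  → 2.9605
row 1: Σ corner-gray over 11 cells = 5579  → 3.0838
row 2: Σ corner-gray over 11 cells = 5260  → 2.9075
row 3: Σ corner-gray over 11 cells = 6180  → 3.4160
row 4: Σ corner-gray over 11 cells = 6073  → 3.3569
row 5: Σ corner-gray over 11 cells = 5273  → 2.9147
row 6: Σ corner-gray over 11 cells = 6326  → 3.4967
row 7: Σ corner-gray over 11 cells = 6626  → 3.6625
row 8: Σ corner-gray over 11 cells = 6115  → 3.3801
row 9: Σ corner-gray over 11 cells = 5523  → 3.0528
row 10: Σ corner-gray over 11 cells = 4839  → 2.6748
row 11: Σ corner-gray over 11 cells = 4972  → 2.7483
row 12: Σ corner-gray over 11 cells = 4433  → 2.4503
row 13: Σ corner-gray over 11 cells = 4416  → 2.4410
row 14: Σ corner-gray over 11 cells = 5002  → 2.7649
Σ rows: total corner-gray = 81973  → 45.3107 mm³


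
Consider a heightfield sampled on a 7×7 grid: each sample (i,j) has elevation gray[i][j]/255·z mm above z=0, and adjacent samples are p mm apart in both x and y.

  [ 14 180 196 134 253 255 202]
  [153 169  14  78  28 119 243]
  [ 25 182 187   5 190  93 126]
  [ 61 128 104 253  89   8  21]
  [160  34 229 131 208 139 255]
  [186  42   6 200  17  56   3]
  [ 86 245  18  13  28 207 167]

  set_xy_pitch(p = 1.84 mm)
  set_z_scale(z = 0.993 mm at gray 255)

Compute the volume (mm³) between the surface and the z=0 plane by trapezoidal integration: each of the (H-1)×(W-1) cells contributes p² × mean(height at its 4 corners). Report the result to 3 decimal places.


55.468

height_mm = gray/255 × 0.993; cell vol = 1.84² × mean(4 corners)
unit = 1.84² × 0.993 / (4×255) = 0.00329598 mm³ per gray-sum
row 0: Σ corner-gray over 6 cells = 3464  → 11.4173
row 1: Σ corner-gray over 6 cells = 2677  → 8.8233
row 2: Σ corner-gray over 6 cells = 2711  → 8.9354
row 3: Σ corner-gray over 6 cells = 3143  → 10.3593
row 4: Σ corner-gray over 6 cells = 2728  → 8.9914
row 5: Σ corner-gray over 6 cells = 2106  → 6.9413
Σ rows: total corner-gray = 16829  → 55.4681 mm³


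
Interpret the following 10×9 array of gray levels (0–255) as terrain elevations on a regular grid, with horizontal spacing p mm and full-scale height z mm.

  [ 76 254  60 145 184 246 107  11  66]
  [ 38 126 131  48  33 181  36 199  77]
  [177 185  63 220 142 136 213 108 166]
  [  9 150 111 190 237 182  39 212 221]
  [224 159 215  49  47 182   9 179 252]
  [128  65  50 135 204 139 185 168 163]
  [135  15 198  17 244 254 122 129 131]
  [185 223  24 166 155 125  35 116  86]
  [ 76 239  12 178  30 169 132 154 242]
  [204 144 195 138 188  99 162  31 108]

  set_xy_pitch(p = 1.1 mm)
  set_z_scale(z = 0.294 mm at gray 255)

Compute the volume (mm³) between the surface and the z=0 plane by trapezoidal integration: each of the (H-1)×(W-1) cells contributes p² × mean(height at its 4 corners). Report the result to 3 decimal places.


13.554

height_mm = gray/255 × 0.294; cell vol = 1.1² × mean(4 corners)
unit = 1.1² × 0.294 / (4×255) = 0.000348765 mm³ per gray-sum
row 0: Σ corner-gray over 8 cells = 3779  → 1.3180
row 1: Σ corner-gray over 8 cells = 4100  → 1.4299
row 2: Σ corner-gray over 8 cells = 4949  → 1.7260
row 3: Σ corner-gray over 8 cells = 4628  → 1.6141
row 4: Σ corner-gray over 8 cells = 4339  → 1.5133
row 5: Σ corner-gray over 8 cells = 4407  → 1.5370
row 6: Σ corner-gray over 8 cells = 4183  → 1.4589
row 7: Σ corner-gray over 8 cells = 4105  → 1.4317
row 8: Σ corner-gray over 8 cells = 4372  → 1.5248
Σ rows: total corner-gray = 38862  → 13.5537 mm³


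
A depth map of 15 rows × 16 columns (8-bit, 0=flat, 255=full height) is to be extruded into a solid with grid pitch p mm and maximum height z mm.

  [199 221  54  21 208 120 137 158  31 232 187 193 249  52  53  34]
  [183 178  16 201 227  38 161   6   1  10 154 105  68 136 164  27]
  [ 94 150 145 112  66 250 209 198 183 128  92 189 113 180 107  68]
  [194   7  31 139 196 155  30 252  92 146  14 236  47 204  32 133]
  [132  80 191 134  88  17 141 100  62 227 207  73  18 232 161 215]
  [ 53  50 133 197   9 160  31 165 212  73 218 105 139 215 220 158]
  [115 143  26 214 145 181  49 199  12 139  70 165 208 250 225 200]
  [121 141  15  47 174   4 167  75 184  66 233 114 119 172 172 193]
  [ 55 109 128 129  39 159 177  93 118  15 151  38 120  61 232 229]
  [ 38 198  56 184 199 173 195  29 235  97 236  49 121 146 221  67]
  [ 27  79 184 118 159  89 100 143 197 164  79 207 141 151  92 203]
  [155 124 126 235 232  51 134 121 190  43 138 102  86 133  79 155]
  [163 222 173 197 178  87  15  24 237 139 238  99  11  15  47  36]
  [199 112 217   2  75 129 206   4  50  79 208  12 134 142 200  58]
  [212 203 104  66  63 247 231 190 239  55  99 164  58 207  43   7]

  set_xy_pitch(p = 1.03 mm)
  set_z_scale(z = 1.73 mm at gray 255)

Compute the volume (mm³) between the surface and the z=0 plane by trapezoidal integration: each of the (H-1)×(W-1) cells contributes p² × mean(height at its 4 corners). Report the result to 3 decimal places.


193.490

height_mm = gray/255 × 1.73; cell vol = 1.03² × mean(4 corners)
unit = 1.03² × 1.73 / (4×255) = 0.00179937 mm³ per gray-sum
row 0: Σ corner-gray over 15 cells = 7205  → 12.9645
row 1: Σ corner-gray over 15 cells = 7546  → 13.5780
row 2: Σ corner-gray over 15 cells = 7895  → 14.2060
row 3: Σ corner-gray over 15 cells = 7298  → 13.1318
row 4: Σ corner-gray over 15 cells = 7874  → 14.1682
row 5: Σ corner-gray over 15 cells = 8432  → 15.1723
row 6: Σ corner-gray over 15 cells = 8047  → 14.4795
row 7: Σ corner-gray over 15 cells = 7102  → 12.7791
row 8: Σ corner-gray over 15 cells = 7805  → 14.0441
row 9: Σ corner-gray over 15 cells = 8419  → 15.1489
row 10: Σ corner-gray over 15 cells = 7934  → 14.2762
row 11: Σ corner-gray over 15 cells = 7461  → 13.4251
row 12: Σ corner-gray over 15 cells = 6960  → 12.5236
row 13: Σ corner-gray over 15 cells = 7554  → 13.5924
Σ rows: total corner-gray = 107532  → 193.4898 mm³


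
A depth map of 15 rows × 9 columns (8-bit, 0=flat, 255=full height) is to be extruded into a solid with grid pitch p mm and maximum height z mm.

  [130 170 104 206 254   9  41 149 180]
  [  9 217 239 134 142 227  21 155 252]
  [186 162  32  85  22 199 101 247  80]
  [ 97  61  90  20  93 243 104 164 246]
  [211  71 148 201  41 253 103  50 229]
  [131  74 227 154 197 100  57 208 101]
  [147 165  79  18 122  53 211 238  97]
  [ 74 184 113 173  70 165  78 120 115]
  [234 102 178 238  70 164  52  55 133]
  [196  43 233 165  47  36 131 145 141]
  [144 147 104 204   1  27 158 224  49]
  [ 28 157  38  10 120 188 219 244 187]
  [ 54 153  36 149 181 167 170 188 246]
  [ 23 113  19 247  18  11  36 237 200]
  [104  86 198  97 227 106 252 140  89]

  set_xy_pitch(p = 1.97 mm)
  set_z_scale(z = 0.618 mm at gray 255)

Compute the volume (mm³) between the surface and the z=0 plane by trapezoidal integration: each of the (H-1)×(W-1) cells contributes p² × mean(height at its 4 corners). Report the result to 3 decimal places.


height_mm = gray/255 × 0.618; cell vol = 1.97² × mean(4 corners)
unit = 1.97² × 0.618 / (4×255) = 0.00235137 mm³ per gray-sum
row 0: Σ corner-gray over 8 cells = 4707  → 11.0679
row 1: Σ corner-gray over 8 cells = 4493  → 10.5647
row 2: Σ corner-gray over 8 cells = 3855  → 9.0645
row 3: Σ corner-gray over 8 cells = 4067  → 9.5630
row 4: Σ corner-gray over 8 cells = 4440  → 10.4401
row 5: Σ corner-gray over 8 cells = 4282  → 10.0686
row 6: Σ corner-gray over 8 cells = 4011  → 9.4313
row 7: Σ corner-gray over 8 cells = 4080  → 9.5936
row 8: Σ corner-gray over 8 cells = 4022  → 9.4572
row 9: Σ corner-gray over 8 cells = 3860  → 9.0763
row 10: Σ corner-gray over 8 cells = 4090  → 9.6171
row 11: Σ corner-gray over 8 cells = 4555  → 10.7105
row 12: Σ corner-gray over 8 cells = 3973  → 9.3420
row 13: Σ corner-gray over 8 cells = 3990  → 9.3820
Σ rows: total corner-gray = 58425  → 137.3787 mm³

137.379


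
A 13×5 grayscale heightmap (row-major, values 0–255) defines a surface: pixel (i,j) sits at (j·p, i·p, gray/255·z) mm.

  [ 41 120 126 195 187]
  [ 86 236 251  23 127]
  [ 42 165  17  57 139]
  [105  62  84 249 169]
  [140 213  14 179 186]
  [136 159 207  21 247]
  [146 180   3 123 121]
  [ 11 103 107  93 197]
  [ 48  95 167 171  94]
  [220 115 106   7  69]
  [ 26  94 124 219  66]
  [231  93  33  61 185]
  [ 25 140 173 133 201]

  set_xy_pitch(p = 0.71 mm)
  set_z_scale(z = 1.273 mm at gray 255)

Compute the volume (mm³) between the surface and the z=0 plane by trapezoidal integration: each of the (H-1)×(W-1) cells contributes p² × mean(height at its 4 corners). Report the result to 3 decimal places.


14.554

height_mm = gray/255 × 1.273; cell vol = 0.71² × mean(4 corners)
unit = 0.71² × 1.273 / (4×255) = 0.000629137 mm³ per gray-sum
row 0: Σ corner-gray over 4 cells = 2343  → 1.4741
row 1: Σ corner-gray over 4 cells = 1892  → 1.1903
row 2: Σ corner-gray over 4 cells = 1723  → 1.0840
row 3: Σ corner-gray over 4 cells = 2202  → 1.3854
row 4: Σ corner-gray over 4 cells = 2295  → 1.4439
row 5: Σ corner-gray over 4 cells = 2036  → 1.2809
row 6: Σ corner-gray over 4 cells = 1693  → 1.0651
row 7: Σ corner-gray over 4 cells = 1822  → 1.1463
row 8: Σ corner-gray over 4 cells = 1753  → 1.1029
row 9: Σ corner-gray over 4 cells = 1711  → 1.0765
row 10: Σ corner-gray over 4 cells = 1756  → 1.1048
row 11: Σ corner-gray over 4 cells = 1908  → 1.2004
Σ rows: total corner-gray = 23134  → 14.5544 mm³


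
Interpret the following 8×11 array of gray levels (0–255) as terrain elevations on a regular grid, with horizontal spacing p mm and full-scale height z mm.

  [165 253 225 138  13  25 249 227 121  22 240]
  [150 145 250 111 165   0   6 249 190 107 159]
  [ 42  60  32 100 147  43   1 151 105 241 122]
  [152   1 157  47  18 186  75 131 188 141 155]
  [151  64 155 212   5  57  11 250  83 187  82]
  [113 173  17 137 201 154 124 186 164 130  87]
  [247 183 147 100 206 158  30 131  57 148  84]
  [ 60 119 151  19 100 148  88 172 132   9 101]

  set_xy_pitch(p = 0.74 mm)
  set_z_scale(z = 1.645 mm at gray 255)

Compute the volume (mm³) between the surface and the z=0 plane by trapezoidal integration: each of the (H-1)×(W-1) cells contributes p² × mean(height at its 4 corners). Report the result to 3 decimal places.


30.154

height_mm = gray/255 × 1.645; cell vol = 0.74² × mean(4 corners)
unit = 0.74² × 1.645 / (4×255) = 0.000883139 mm³ per gray-sum
row 0: Σ corner-gray over 10 cells = 5706  → 5.0392
row 1: Σ corner-gray over 10 cells = 4679  → 4.1322
row 2: Σ corner-gray over 10 cells = 4119  → 3.6377
row 3: Σ corner-gray over 10 cells = 4476  → 3.9529
row 4: Σ corner-gray over 10 cells = 5053  → 4.4625
row 5: Σ corner-gray over 10 cells = 5423  → 4.7893
row 6: Σ corner-gray over 10 cells = 4688  → 4.1402
Σ rows: total corner-gray = 34144  → 30.1539 mm³


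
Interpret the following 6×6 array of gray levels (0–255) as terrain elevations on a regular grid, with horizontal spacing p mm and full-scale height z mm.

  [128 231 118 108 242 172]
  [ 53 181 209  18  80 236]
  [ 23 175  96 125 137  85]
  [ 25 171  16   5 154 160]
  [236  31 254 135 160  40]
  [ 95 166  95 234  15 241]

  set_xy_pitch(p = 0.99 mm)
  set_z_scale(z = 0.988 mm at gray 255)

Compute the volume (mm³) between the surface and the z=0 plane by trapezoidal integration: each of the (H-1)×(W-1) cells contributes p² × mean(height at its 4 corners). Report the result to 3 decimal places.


11.922

height_mm = gray/255 × 0.988; cell vol = 0.99² × mean(4 corners)
unit = 0.99² × 0.988 / (4×255) = 0.000949352 mm³ per gray-sum
row 0: Σ corner-gray over 5 cells = 2963  → 2.8129
row 1: Σ corner-gray over 5 cells = 2439  → 2.3155
row 2: Σ corner-gray over 5 cells = 2051  → 1.9471
row 3: Σ corner-gray over 5 cells = 2313  → 2.1959
row 4: Σ corner-gray over 5 cells = 2792  → 2.6506
Σ rows: total corner-gray = 12558  → 11.9220 mm³


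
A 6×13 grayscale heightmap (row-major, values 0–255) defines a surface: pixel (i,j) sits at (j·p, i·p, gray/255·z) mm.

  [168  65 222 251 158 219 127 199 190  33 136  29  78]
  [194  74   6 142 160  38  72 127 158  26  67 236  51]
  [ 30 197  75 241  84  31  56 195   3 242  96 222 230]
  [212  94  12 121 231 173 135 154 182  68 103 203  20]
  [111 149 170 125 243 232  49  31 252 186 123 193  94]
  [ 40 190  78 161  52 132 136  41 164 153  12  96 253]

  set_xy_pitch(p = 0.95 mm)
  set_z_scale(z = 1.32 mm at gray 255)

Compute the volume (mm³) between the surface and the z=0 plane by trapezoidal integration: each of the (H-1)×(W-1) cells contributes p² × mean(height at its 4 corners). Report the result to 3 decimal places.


height_mm = gray/255 × 1.32; cell vol = 0.95² × mean(4 corners)
unit = 0.95² × 1.32 / (4×255) = 0.00116794 mm³ per gray-sum
row 0: Σ corner-gray over 12 cells = 5961  → 6.9621
row 1: Σ corner-gray over 12 cells = 5601  → 6.5416
row 2: Σ corner-gray over 12 cells = 6328  → 7.3907
row 3: Σ corner-gray over 12 cells = 6895  → 8.0530
row 4: Σ corner-gray over 12 cells = 6434  → 7.5145
Σ rows: total corner-gray = 31219  → 36.4620 mm³

36.462


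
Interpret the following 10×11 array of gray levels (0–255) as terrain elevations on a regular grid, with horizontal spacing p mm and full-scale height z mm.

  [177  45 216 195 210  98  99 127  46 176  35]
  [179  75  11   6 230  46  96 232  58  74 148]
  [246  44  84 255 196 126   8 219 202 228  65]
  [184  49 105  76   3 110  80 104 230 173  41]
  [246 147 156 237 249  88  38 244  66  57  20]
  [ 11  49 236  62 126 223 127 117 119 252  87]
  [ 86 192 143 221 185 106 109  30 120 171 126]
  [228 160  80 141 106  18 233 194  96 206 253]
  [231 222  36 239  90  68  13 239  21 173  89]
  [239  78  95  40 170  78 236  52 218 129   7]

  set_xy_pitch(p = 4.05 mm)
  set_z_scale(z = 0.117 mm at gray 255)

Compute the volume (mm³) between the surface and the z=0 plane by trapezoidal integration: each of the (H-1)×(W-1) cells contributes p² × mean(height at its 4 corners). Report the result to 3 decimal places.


88.154

height_mm = gray/255 × 0.117; cell vol = 4.05² × mean(4 corners)
unit = 4.05² × 0.117 / (4×255) = 0.00188146 mm³ per gray-sum
row 0: Σ corner-gray over 10 cells = 4619  → 8.6905
row 1: Σ corner-gray over 10 cells = 5018  → 9.4412
row 2: Σ corner-gray over 10 cells = 5120  → 9.6331
row 3: Σ corner-gray over 10 cells = 4915  → 9.2474
row 4: Σ corner-gray over 10 cells = 5550  → 10.4421
row 5: Σ corner-gray over 10 cells = 5486  → 10.3217
row 6: Σ corner-gray over 10 cells = 5715  → 10.7526
row 7: Σ corner-gray over 10 cells = 5471  → 10.2935
row 8: Σ corner-gray over 10 cells = 4960  → 9.3321
Σ rows: total corner-gray = 46854  → 88.1541 mm³


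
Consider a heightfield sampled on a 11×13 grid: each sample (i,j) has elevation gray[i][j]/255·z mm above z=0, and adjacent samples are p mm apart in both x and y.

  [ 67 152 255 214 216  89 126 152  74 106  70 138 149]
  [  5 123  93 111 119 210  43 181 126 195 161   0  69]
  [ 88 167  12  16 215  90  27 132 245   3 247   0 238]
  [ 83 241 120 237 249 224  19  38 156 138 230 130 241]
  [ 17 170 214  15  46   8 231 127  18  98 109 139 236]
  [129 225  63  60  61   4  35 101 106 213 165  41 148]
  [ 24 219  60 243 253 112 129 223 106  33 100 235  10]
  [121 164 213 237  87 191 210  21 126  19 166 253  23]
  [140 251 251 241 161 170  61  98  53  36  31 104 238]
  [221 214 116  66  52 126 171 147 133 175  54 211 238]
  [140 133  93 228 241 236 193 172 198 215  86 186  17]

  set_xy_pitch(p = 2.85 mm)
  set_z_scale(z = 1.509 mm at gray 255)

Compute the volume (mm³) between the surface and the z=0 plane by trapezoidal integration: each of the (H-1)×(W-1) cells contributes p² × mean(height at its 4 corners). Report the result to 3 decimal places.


height_mm = gray/255 × 1.509; cell vol = 2.85² × mean(4 corners)
unit = 2.85² × 1.509 / (4×255) = 0.0120165 mm³ per gray-sum
row 0: Σ corner-gray over 12 cells = 6198  → 74.4784
row 1: Σ corner-gray over 12 cells = 5432  → 65.2737
row 2: Σ corner-gray over 12 cells = 6522  → 78.3718
row 3: Σ corner-gray over 12 cells = 6491  → 77.9992
row 4: Σ corner-gray over 12 cells = 5028  → 60.4191
row 5: Σ corner-gray over 12 cells = 5885  → 70.7172
row 6: Σ corner-gray over 12 cells = 6978  → 83.8513
row 7: Σ corner-gray over 12 cells = 6810  → 81.8325
row 8: Σ corner-gray over 12 cells = 6681  → 80.2824
row 9: Σ corner-gray over 12 cells = 7508  → 90.2200
Σ rows: total corner-gray = 63533  → 763.4457 mm³

763.446


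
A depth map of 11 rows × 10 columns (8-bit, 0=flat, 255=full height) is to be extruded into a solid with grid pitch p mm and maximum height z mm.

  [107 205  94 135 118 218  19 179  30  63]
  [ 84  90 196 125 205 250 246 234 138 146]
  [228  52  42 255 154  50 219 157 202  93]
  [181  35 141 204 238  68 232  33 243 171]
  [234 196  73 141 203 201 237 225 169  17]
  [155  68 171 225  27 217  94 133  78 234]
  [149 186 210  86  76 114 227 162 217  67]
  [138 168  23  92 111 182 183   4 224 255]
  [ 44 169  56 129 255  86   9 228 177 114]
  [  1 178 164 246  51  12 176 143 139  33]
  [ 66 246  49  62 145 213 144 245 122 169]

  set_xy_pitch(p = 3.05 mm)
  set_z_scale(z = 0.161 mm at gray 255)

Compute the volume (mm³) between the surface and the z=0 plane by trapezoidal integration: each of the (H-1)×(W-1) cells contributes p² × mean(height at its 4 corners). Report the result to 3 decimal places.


height_mm = gray/255 × 0.161; cell vol = 3.05² × mean(4 corners)
unit = 3.05² × 0.161 / (4×255) = 0.00146834 mm³ per gray-sum
row 0: Σ corner-gray over 9 cells = 5364  → 7.8762
row 1: Σ corner-gray over 9 cells = 5781  → 8.4884
row 2: Σ corner-gray over 9 cells = 5323  → 7.8160
row 3: Σ corner-gray over 9 cells = 5881  → 8.6353
row 4: Σ corner-gray over 9 cells = 5556  → 8.1581
row 5: Σ corner-gray over 9 cells = 5187  → 7.6163
row 6: Σ corner-gray over 9 cells = 5139  → 7.5458
row 7: Σ corner-gray over 9 cells = 4743  → 6.9643
row 8: Σ corner-gray over 9 cells = 4628  → 6.7955
row 9: Σ corner-gray over 9 cells = 4939  → 7.2521
Σ rows: total corner-gray = 52541  → 77.1478 mm³

77.148


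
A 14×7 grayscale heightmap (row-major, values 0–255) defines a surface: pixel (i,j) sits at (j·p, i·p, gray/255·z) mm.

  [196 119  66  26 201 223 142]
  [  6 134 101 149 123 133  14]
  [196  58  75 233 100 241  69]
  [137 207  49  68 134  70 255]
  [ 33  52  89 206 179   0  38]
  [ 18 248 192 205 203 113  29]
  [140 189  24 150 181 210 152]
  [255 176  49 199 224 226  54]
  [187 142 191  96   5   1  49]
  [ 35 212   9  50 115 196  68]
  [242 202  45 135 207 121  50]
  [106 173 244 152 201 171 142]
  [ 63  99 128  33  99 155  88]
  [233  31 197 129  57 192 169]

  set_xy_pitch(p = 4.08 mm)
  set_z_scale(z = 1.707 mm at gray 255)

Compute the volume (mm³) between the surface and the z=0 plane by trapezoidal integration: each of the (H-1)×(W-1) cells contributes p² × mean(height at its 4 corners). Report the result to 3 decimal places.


height_mm = gray/255 × 1.707; cell vol = 4.08² × mean(4 corners)
unit = 4.08² × 1.707 / (4×255) = 0.0278582 mm³ per gray-sum
row 0: Σ corner-gray over 6 cells = 2908  → 81.0118
row 1: Σ corner-gray over 6 cells = 2979  → 82.9897
row 2: Σ corner-gray over 6 cells = 3127  → 87.1127
row 3: Σ corner-gray over 6 cells = 2571  → 71.6235
row 4: Σ corner-gray over 6 cells = 3092  → 86.1377
row 5: Σ corner-gray over 6 cells = 3769  → 104.9977
row 6: Σ corner-gray over 6 cells = 3857  → 107.4492
row 7: Σ corner-gray over 6 cells = 3163  → 88.1156
row 8: Σ corner-gray over 6 cells = 2373  → 66.1076
row 9: Σ corner-gray over 6 cells = 2979  → 82.9897
row 10: Σ corner-gray over 6 cells = 3842  → 107.0314
row 11: Σ corner-gray over 6 cells = 3309  → 92.1829
row 12: Σ corner-gray over 6 cells = 2793  → 77.8081
Σ rows: total corner-gray = 40762  → 1135.5576 mm³

1135.558


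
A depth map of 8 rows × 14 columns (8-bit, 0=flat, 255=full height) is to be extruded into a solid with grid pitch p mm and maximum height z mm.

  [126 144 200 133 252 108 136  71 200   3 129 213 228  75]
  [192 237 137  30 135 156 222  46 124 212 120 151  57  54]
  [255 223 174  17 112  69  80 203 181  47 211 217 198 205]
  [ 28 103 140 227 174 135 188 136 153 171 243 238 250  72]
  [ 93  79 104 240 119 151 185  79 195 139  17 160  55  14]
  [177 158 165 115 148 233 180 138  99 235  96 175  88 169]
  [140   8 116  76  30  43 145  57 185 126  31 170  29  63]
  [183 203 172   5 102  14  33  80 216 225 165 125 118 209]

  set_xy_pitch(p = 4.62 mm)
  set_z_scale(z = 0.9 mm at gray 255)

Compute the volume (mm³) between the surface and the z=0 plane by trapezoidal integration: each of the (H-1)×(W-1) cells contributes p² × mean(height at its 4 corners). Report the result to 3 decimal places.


height_mm = gray/255 × 0.9; cell vol = 4.62² × mean(4 corners)
unit = 4.62² × 0.9 / (4×255) = 0.0188333 mm³ per gray-sum
row 0: Σ corner-gray over 13 cells = 7335  → 138.1422
row 1: Σ corner-gray over 13 cells = 7424  → 139.8184
row 2: Σ corner-gray over 13 cells = 8340  → 157.0697
row 3: Σ corner-gray over 13 cells = 7569  → 142.5492
row 4: Σ corner-gray over 13 cells = 7159  → 134.8276
row 5: Σ corner-gray over 13 cells = 6241  → 117.5386
row 6: Σ corner-gray over 13 cells = 5543  → 104.3929
Σ rows: total corner-gray = 49611  → 934.3386 mm³

934.339
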